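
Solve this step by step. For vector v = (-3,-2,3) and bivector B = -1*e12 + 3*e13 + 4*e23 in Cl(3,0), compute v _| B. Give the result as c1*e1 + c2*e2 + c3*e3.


Left contraction v _| B = <vB>_1 (grade-1 part of the geometric product vB).
Using e1_|e12 = e2, e2_|e12 = -e1, e1_|e13 = e3, e3_|e13 = -e1, e2_|e23 = e3, e3_|e23 = -e2:
e1 coeff: -v2*b12 - v3*b13 = -(-2)*(-1) - (3)*(3) = -11
e2 coeff: v1*b12 - v3*b23 = (-3)*(-1) - (3)*(4) = -9
e3 coeff: v1*b13 + v2*b23 = (-3)*(3) + (-2)*(4) = -17
v _| B = -11*e1 - 9*e2 - 17*e3


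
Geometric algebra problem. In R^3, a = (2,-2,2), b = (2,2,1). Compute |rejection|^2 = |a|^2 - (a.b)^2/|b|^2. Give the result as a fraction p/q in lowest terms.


|a|^2 = 2^2 + (-2)^2 + 2^2 = 12
|b|^2 = 2^2 + 2^2 + 1^2 = 9
a . b = 2*2 + (-2)*2 + 2*1 = 2
(a.b)^2 = 2^2 = 4
|rej|^2 = 12 - 4/9
= (108 - 4)/9
= 104/9
In lowest terms: 104/9


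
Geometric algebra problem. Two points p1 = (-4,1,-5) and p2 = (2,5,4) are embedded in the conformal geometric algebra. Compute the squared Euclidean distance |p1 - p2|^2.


p1 - p2 = (-6, -4, -9)
|p1 - p2|^2 = (-6)^2 + (-4)^2 + (-9)^2
= 36 + 16 + 81
= 133


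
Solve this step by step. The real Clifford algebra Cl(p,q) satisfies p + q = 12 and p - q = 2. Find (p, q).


We need p + q = 12 and p - q = 2.
Adding: 2p = 12 + 2 = 14, so p = 7.
Then q = 12 - 7 = 5.
(p, q) = (7, 5)


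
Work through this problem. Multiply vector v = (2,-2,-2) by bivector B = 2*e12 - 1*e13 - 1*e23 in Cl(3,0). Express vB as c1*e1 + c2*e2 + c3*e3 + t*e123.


vB has grade-1 (vector) and grade-3 (trivector) parts: vB = (v _| B) + (v ^ B).
Vector part <vB>_1:
  e1: -v2*b12 - v3*b13 = -(-2)*(2) - (-2)*(-1) = 2
  e2: v1*b12 - v3*b23 = (2)*(2) - (-2)*(-1) = 2
  e3: v1*b13 + v2*b23 = (2)*(-1) + (-2)*(-1) = 0
Trivector part <vB>_3:
  e123: v1*b23 - v2*b13 + v3*b12 = (2)*(-1) - (-2)*(-1) + (-2)*(2) = -8
vB = 2*e1 + 2*e2 + 0*e3 - 8*e123


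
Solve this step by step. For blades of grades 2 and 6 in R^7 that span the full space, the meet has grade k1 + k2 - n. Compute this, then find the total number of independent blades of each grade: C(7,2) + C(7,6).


Meet grade = grade(A) + grade(B) - n
= 2 + 6 - 7 = 1
C(7,2) = 21
C(7,6) = 7
dim_A + dim_B = 21 + 7 = 28


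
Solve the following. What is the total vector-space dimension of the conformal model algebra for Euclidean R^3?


The conformal model of R^3 uses Cl(4,1): the 3 Euclidean generators plus two extra orthogonal generators e+ (e+^2 = +1) and e- (e-^2 = -1), from which the null vectors e0, einf are built.
Number of generators m = 3 + 2 = 5.
dim Cl(p,q) = 2^m = 2^5 = 32


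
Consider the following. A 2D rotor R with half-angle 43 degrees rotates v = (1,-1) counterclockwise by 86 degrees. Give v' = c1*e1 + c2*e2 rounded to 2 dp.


Rotor R = cos(43deg) - sin(43deg)*e12
Rotation angle theta = 2 * 43 = 86 degrees
v' = R*v*~R rotates v by theta.
cos(86deg) = 0.0698, sin(86deg) = 0.9976
v'_1 = 1*cos(86deg) - (-1)*sin(86deg)
= 1*0.0698 - (-1)*0.9976
= 1.07
v'_2 = 1*sin(86deg) + (-1)*cos(86deg)
= 1*0.9976 + (-1)*0.0698
= 0.93
v' = 1.07*e1 + 0.93*e2


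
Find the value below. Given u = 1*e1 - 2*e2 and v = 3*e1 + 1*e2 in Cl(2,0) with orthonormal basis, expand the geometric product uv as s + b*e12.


Expand: (1*e1 - 2*e2)(3*e1 + 1*e2)
= 1*3*e1e1 + 1*1*e1e2 + (-2)*3*e2e1 + (-2)*1*e2e2
Using e1^2 = e2^2 = 1, e2e1 = -e1e2:
Scalar part s = 1*3 + (-2)*1 = 3 + (-2) = 1
Bivector part b = 1*1 - (-2)*3 = 1 - (-6) = 7
uv = 1 + 7*e12


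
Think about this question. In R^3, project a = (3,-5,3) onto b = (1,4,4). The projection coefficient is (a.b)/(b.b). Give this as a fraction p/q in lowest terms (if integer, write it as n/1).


Projection coefficient = (a . b) / (b . b)
a . b = 3*1 + (-5)*4 + 3*4
= 3 + (-20) + 12 = -5
b . b = 1^2 + 4^2 + 4^2
= 1 + 16 + 16 = 33
Coefficient = -5/33
In lowest terms: -5/33


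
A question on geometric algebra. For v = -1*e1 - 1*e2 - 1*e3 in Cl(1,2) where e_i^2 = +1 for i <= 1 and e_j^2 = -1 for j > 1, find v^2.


v^2 = sum of c_i^2 * e_i^2
Positive signature terms (e_i^2 = +1): (-1)^2 = 1
Negative signature terms (e_j^2 = -1): (-1)^2 + (-1)^2 = 2
v^2 = 1 - 2 = -1


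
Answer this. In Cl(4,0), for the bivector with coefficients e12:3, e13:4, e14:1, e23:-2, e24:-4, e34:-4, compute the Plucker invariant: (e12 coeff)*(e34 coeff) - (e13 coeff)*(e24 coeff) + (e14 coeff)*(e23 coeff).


Plucker relation: af - be + cd
a*f = 3*(-4) = -12
b*e = 4*(-4) = -16
c*d = 1*(-2) = -2
af - be + cd = -12 - (-16) + (-2)
= 2


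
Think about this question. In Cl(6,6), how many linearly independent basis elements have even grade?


Even subalgebra dimension = 2^(n-1)
n = 6 + 6 = 12
2^(12 - 1) = 2^11 = 2048
Verification: sum of C(12,k) for even k = 1 + 66 + 495 + 924 + 495 + 66 + 1 = 2048
Result = 2048


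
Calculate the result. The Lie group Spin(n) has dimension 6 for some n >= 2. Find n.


dim Spin(n) = dim so(n) = n(n-1)/2.
Solve n(n-1)/2 = 6, i.e. n^2 - n - 12 = 0.
Discriminant = 1 + 8*6 = 49
n = (1 + sqrt(49))/2 = (1 + 7)/2 = 4


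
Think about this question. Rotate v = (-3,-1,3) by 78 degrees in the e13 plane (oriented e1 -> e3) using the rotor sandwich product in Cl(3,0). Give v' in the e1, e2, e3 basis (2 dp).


Rotor R = cos(39deg) - sin(39deg)*e13
Rotation angle theta = 2 * 39 = 78 degrees in the e13 plane (e1 -> e3).
The component perpendicular to the plane (e2) is invariant: v'_2 = v2 = -1.00
cos(78deg) = 0.2079, sin(78deg) = 0.9781
v'_1 = v1*cos(theta) - v3*sin(theta) = -3*0.2079 - 3*0.9781 = -3.56
v'_3 = v1*sin(theta) + v3*cos(theta) = -3*0.9781 + 3*0.2079 = -2.31
v' = -3.56*e1 - 1.00*e2 - 2.31*e3


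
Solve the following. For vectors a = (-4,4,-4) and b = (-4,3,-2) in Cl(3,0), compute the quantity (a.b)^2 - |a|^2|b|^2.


a . b = (-4)*(-4) + 4*3 + (-4)*(-2)
= 16 + 12 + 8 = 36
|a|^2 = (-4)^2 + 4^2 + (-4)^2 = 48
|b|^2 = (-4)^2 + 3^2 + (-2)^2 = 29
(a.b)^2 = 36^2 = 1296
|a|^2 * |b|^2 = 48 * 29 = 1392
Result = 1296 - 1392 = -96


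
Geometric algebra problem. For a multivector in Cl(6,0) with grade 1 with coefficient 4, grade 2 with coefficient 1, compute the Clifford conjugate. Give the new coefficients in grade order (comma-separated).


Clifford conjugate sign for grade k: (-1)^(k(k+1)/2)
Grade 1: (-1)^(1*2/2) = (-1)^1 = -1, coeff 4 -> -4
Grade 2: (-1)^(2*3/2) = (-1)^3 = -1, coeff 1 -> -1
Conjugated coefficients: -4, -1


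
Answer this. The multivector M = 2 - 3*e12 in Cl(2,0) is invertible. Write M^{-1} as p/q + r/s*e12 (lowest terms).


M = 2 - 3*e12, where e12^2 = -1.
Since M commutes with its reverse ~M = a - b*e12, M * ~M = a^2 - b^2*e12^2 = a^2 + b^2.
So M^{-1} = ~M / (a^2 + b^2) = (a - b*e12)/(a^2 + b^2).
a^2 + b^2 = 4 + 9 = 13
Scalar part = 2/13 = 2/13
Bivector coeff = 3/13 = 3/13
M^{-1} = 2/13 + 3/13*e12


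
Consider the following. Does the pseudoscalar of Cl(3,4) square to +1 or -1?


The pseudoscalar I = e1...e_n (product of all n generators) of Cl(p,q) satisfies I^2 = (-1)^(q + n(n-1)/2).
p = 3, q = 4, n = p + q = 7
n(n-1)/2 = 7 * 6 / 2 = 21
Exponent = q + n(n-1)/2 = 4 + 21 = 25
I^2 = (-1)^25 = -1


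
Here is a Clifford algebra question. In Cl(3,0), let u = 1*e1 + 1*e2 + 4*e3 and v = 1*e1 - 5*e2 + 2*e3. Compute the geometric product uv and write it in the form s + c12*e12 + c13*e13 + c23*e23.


In Cl(3,0): e_i^2 = 1, e_ie_j = -e_je_i for i != j.
Scalar part = u . v = 1*1 + 1*(-5) + 4*2
= 1 + (-5) + 8 = 4
e12 coeff = 1*(-5) - 1*1 = -5 - 1 = -6
e13 coeff = 1*2 - 4*1 = 2 - 4 = -2
e23 coeff = 1*2 - 4*(-5) = 2 - (-20) = 22
uv = 4 - 6*e12 - 2*e13 + 22*e23


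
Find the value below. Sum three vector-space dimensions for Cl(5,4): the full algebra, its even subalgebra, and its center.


n = 5 + 4 = 9
Total dim = 2^9 = 512
Even subalgebra dim = 2^8 = 256
n is odd, so center dim = 2
Sum = 512 + 256 + 2 = 770


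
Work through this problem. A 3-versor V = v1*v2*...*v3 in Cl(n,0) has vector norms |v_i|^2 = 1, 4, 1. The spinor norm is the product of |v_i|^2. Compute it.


Spinor norm N(V) = |v1|^2 * |v2|^2 * ... * |v3|^2
= 1 * 4 * 1
Running product: 1, 4, 4
N(V) = 4


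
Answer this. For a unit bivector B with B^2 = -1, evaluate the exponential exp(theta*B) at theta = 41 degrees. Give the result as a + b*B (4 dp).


For a unit bivector B with B^2 = -1, the exponential series gives
e^(theta*B) = cos(theta) + sin(theta)*B (the GA analogue of Euler's formula).
theta = 41 degrees = 0.715585 rad
cos(41 deg) = 0.7547
sin(41 deg) = 0.6561
exp(theta*B) = 0.7547 + 0.6561*B


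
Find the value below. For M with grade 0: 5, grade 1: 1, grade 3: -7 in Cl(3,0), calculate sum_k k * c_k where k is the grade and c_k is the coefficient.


Grade-weighted sum = sum of grade_k * coefficient_k
0*5 = 0
1*1 = 1
3*(-7) = -21
Total = 0 + 1 + (-21) = -20


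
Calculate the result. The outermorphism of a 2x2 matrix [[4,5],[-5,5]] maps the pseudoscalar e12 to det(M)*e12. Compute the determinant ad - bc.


The outermorphism of a linear map f sends e1^e2 to f(e1)^f(e2).
f(e1) = 4*e1 - 5*e2
f(e2) = 5*e1 + 5*e2
f(e1) ^ f(e2) = (4*e1 - 5*e2) ^ (5*e1 + 5*e2)
= 4*5*e12 + (-5)*5*e21
= (20 - (-25))*e12
= 45*e12
Coefficient = 45


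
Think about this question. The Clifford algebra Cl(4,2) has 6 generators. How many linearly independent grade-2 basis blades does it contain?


Number of grade-k basis blades in Cl(p,q) with n = p + q is C(n, k).
n = 4 + 2 = 6
C(6, 2) = 6! / (2! * 4!)
= 720 / (2 * 24)
= 15


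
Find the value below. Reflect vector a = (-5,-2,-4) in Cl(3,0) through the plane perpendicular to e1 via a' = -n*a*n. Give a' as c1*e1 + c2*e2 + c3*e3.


Reflection formula: a' = -n*a*n, with n = e1 (unit vector, n^2 = 1).
For reflection through hyperplane perp to e1:
The component along e1 flips sign, others stay.
a = (-5, -2, -4)
a' = (5, -2, -4)
a' = 5*e1 - 2*e2 - 4*e3


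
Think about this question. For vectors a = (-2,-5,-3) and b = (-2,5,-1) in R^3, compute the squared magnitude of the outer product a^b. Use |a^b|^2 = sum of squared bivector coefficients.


a wedge b = (a1*b2 - a2*b1)*e12 + (a1*b3 - a3*b1)*e13 + (a2*b3 - a3*b2)*e23
e12 coeff: (-2)*5 - (-5)*(-2) = -10 - 10 = -20
e13 coeff: (-2)*(-1) - (-3)*(-2) = 2 - 6 = -4
e23 coeff: (-5)*(-1) - (-3)*5 = 5 - (-15) = 20
|a wedge b|^2 = (-20)^2 + (-4)^2 + 20^2
= 400 + 16 + 400
= 816


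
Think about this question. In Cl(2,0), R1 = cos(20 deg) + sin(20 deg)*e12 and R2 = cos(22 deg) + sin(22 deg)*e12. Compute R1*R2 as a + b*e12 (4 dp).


Same-plane rotors commute and their half-angles add:
R1*R2 = cos(a1 + a2) + sin(a1 + a2)*e12.
a1 + a2 = 20 + 22 = 42 deg
cos(42 deg) = 0.7431
sin(42 deg) = 0.6691
R1*R2 = 0.7431 + 0.6691*e12


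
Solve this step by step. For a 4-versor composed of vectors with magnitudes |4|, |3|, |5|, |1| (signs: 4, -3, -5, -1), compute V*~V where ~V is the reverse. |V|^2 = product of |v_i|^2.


Each vector v_i has |v_i|^2 = s_i^2
Squared scales: 4^2 = 16, (-3)^2 = 9, (-5)^2 = 25, (-1)^2 = 1
|V|^2 = 16 * 9 * 25 * 1
= 3600


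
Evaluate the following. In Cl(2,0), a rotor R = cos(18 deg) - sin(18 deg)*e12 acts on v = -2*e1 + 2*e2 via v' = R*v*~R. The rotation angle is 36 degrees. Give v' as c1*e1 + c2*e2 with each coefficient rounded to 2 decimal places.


Rotor R = cos(18deg) - sin(18deg)*e12
Rotation angle theta = 2 * 18 = 36 degrees
v' = R*v*~R rotates v by theta.
cos(36deg) = 0.8090, sin(36deg) = 0.5878
v'_1 = -2*cos(36deg) - 2*sin(36deg)
= -2*0.8090 - 2*0.5878
= -2.79
v'_2 = -2*sin(36deg) + 2*cos(36deg)
= -2*0.5878 + 2*0.8090
= 0.44
v' = -2.79*e1 + 0.44*e2


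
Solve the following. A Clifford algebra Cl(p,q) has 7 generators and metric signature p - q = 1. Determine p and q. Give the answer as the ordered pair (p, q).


We need p + q = 7 and p - q = 1.
Adding: 2p = 7 + 1 = 8, so p = 4.
Then q = 7 - 4 = 3.
(p, q) = (4, 3)


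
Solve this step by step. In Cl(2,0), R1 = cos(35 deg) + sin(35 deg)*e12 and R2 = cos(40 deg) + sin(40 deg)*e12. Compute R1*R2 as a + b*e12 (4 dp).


Same-plane rotors commute and their half-angles add:
R1*R2 = cos(a1 + a2) + sin(a1 + a2)*e12.
a1 + a2 = 35 + 40 = 75 deg
cos(75 deg) = 0.2588
sin(75 deg) = 0.9659
R1*R2 = 0.2588 + 0.9659*e12


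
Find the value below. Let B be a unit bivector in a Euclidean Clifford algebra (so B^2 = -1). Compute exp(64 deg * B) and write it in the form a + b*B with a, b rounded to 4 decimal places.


For a unit bivector B with B^2 = -1, the exponential series gives
e^(theta*B) = cos(theta) + sin(theta)*B (the GA analogue of Euler's formula).
theta = 64 degrees = 1.117011 rad
cos(64 deg) = 0.4384
sin(64 deg) = 0.8988
exp(theta*B) = 0.4384 + 0.8988*B


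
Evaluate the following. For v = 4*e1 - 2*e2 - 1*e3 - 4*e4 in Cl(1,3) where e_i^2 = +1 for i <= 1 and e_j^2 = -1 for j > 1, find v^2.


v^2 = sum of c_i^2 * e_i^2
Positive signature terms (e_i^2 = +1): 4^2 = 16
Negative signature terms (e_j^2 = -1): (-2)^2 + (-1)^2 + (-4)^2 = 21
v^2 = 16 - 21 = -5


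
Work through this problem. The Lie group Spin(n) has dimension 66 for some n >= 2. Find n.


dim Spin(n) = dim so(n) = n(n-1)/2.
Solve n(n-1)/2 = 66, i.e. n^2 - n - 132 = 0.
Discriminant = 1 + 8*66 = 529
n = (1 + sqrt(529))/2 = (1 + 23)/2 = 12


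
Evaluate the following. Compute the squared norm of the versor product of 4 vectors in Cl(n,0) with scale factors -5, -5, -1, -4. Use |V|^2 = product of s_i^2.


Each vector v_i has |v_i|^2 = s_i^2
Squared scales: (-5)^2 = 25, (-5)^2 = 25, (-1)^2 = 1, (-4)^2 = 16
|V|^2 = 25 * 25 * 1 * 16
= 10000


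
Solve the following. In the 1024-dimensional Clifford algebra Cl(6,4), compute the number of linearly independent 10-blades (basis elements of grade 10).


Number of grade-k basis blades in Cl(p,q) with n = p + q is C(n, k).
n = 6 + 4 = 10
C(10, 10) = 10! / (10! * 0!)
= 3628800 / (3628800 * 1)
= 1


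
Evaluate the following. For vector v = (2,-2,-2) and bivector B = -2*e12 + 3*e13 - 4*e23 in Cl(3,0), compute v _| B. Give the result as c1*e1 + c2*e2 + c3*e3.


Left contraction v _| B = <vB>_1 (grade-1 part of the geometric product vB).
Using e1_|e12 = e2, e2_|e12 = -e1, e1_|e13 = e3, e3_|e13 = -e1, e2_|e23 = e3, e3_|e23 = -e2:
e1 coeff: -v2*b12 - v3*b13 = -(-2)*(-2) - (-2)*(3) = 2
e2 coeff: v1*b12 - v3*b23 = (2)*(-2) - (-2)*(-4) = -12
e3 coeff: v1*b13 + v2*b23 = (2)*(3) + (-2)*(-4) = 14
v _| B = 2*e1 - 12*e2 + 14*e3


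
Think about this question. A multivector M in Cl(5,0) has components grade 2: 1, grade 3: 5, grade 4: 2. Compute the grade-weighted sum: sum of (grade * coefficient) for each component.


Grade-weighted sum = sum of grade_k * coefficient_k
2*1 = 2
3*5 = 15
4*2 = 8
Total = 2 + 15 + 8 = 25


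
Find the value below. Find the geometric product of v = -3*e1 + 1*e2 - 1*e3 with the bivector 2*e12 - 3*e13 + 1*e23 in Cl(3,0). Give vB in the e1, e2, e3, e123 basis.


vB has grade-1 (vector) and grade-3 (trivector) parts: vB = (v _| B) + (v ^ B).
Vector part <vB>_1:
  e1: -v2*b12 - v3*b13 = -(1)*(2) - (-1)*(-3) = -5
  e2: v1*b12 - v3*b23 = (-3)*(2) - (-1)*(1) = -5
  e3: v1*b13 + v2*b23 = (-3)*(-3) + (1)*(1) = 10
Trivector part <vB>_3:
  e123: v1*b23 - v2*b13 + v3*b12 = (-3)*(1) - (1)*(-3) + (-1)*(2) = -2
vB = -5*e1 - 5*e2 + 10*e3 - 2*e123


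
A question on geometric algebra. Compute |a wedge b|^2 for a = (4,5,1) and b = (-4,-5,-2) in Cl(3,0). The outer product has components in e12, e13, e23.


a wedge b = (a1*b2 - a2*b1)*e12 + (a1*b3 - a3*b1)*e13 + (a2*b3 - a3*b2)*e23
e12 coeff: 4*(-5) - 5*(-4) = -20 - (-20) = 0
e13 coeff: 4*(-2) - 1*(-4) = -8 - (-4) = -4
e23 coeff: 5*(-2) - 1*(-5) = -10 - (-5) = -5
|a wedge b|^2 = 0^2 + (-4)^2 + (-5)^2
= 0 + 16 + 25
= 41


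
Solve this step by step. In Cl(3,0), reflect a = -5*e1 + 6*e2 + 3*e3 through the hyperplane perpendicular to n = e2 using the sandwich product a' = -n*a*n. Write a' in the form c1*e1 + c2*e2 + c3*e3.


Reflection formula: a' = -n*a*n, with n = e2 (unit vector, n^2 = 1).
For reflection through hyperplane perp to e2:
The component along e2 flips sign, others stay.
a = (-5, 6, 3)
a' = (-5, -6, 3)
a' = -5*e1 - 6*e2 + 3*e3


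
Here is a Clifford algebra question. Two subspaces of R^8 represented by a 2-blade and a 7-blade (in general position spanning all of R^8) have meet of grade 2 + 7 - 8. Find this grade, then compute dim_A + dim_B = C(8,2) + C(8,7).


Meet grade = grade(A) + grade(B) - n
= 2 + 7 - 8 = 1
C(8,2) = 28
C(8,7) = 8
dim_A + dim_B = 28 + 8 = 36


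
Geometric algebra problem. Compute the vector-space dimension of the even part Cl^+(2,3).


Even subalgebra dimension = 2^(n-1)
n = 2 + 3 = 5
2^(5 - 1) = 2^4 = 16
Verification: sum of C(5,k) for even k = 1 + 10 + 5 = 16
Result = 16


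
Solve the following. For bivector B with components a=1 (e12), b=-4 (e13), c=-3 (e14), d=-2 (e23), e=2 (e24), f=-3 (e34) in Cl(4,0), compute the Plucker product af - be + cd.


Plucker relation: af - be + cd
a*f = 1*(-3) = -3
b*e = (-4)*2 = -8
c*d = (-3)*(-2) = 6
af - be + cd = -3 - (-8) + 6
= 11


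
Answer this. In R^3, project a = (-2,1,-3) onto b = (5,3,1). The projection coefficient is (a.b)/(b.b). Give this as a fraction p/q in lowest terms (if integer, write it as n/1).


Projection coefficient = (a . b) / (b . b)
a . b = (-2)*5 + 1*3 + (-3)*1
= -10 + 3 + (-3) = -10
b . b = 5^2 + 3^2 + 1^2
= 25 + 9 + 1 = 35
Coefficient = -10/35
In lowest terms: -2/7


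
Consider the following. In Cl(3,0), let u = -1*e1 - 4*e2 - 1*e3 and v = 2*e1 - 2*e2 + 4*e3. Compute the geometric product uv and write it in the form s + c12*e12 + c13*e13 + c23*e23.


In Cl(3,0): e_i^2 = 1, e_ie_j = -e_je_i for i != j.
Scalar part = u . v = (-1)*2 + (-4)*(-2) + (-1)*4
= -2 + 8 + (-4) = 2
e12 coeff = (-1)*(-2) - (-4)*2 = 2 - (-8) = 10
e13 coeff = (-1)*4 - (-1)*2 = -4 - (-2) = -2
e23 coeff = (-4)*4 - (-1)*(-2) = -16 - 2 = -18
uv = 2 + 10*e12 - 2*e13 - 18*e23


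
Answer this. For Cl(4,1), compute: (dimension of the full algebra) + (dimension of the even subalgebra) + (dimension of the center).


n = 4 + 1 = 5
Total dim = 2^5 = 32
Even subalgebra dim = 2^4 = 16
n is odd, so center dim = 2
Sum = 32 + 16 + 2 = 50


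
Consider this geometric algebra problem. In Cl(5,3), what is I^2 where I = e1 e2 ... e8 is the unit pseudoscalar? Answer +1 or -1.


The pseudoscalar I = e1...e_n (product of all n generators) of Cl(p,q) satisfies I^2 = (-1)^(q + n(n-1)/2).
p = 5, q = 3, n = p + q = 8
n(n-1)/2 = 8 * 7 / 2 = 28
Exponent = q + n(n-1)/2 = 3 + 28 = 31
I^2 = (-1)^31 = -1


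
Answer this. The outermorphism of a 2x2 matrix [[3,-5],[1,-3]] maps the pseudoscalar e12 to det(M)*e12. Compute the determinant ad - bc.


The outermorphism of a linear map f sends e1^e2 to f(e1)^f(e2).
f(e1) = 3*e1 + 1*e2
f(e2) = -5*e1 - 3*e2
f(e1) ^ f(e2) = (3*e1 + 1*e2) ^ (-5*e1 - 3*e2)
= 3*(-3)*e12 + 1*(-5)*e21
= (-9 - (-5))*e12
= -4*e12
Coefficient = -4


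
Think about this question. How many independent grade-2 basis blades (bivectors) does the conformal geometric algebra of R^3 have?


The conformal model of R^3 uses Cl(4,1) with m = 3 + 2 = 5 generators.
Number of grade-2 blades = C(m, 2) = C(5, 2)
= 5*4/2 = 10


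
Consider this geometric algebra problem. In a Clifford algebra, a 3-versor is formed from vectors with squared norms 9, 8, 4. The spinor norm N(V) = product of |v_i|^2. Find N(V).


Spinor norm N(V) = |v1|^2 * |v2|^2 * ... * |v3|^2
= 9 * 8 * 4
Running product: 9, 72, 288
N(V) = 288


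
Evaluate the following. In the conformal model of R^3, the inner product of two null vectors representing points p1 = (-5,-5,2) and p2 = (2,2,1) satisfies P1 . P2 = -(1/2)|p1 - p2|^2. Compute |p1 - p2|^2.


p1 - p2 = (-7, -7, 1)
|p1 - p2|^2 = (-7)^2 + (-7)^2 + 1^2
= 49 + 49 + 1
= 99


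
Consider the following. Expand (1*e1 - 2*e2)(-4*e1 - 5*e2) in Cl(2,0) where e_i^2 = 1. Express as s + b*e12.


Expand: (1*e1 - 2*e2)(-4*e1 - 5*e2)
= 1*(-4)*e1e1 + 1*(-5)*e1e2 + (-2)*(-4)*e2e1 + (-2)*(-5)*e2e2
Using e1^2 = e2^2 = 1, e2e1 = -e1e2:
Scalar part s = 1*(-4) + (-2)*(-5) = -4 + 10 = 6
Bivector part b = 1*(-5) - (-2)*(-4) = -5 - 8 = -13
uv = 6 - 13*e12


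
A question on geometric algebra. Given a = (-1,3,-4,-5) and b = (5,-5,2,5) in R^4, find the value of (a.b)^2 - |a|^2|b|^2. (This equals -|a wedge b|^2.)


a . b = (-1)*5 + 3*(-5) + (-4)*2 + (-5)*5
= -5 + (-15) + (-8) + (-25) = -53
|a|^2 = (-1)^2 + 3^2 + (-4)^2 + (-5)^2 = 51
|b|^2 = 5^2 + (-5)^2 + 2^2 + 5^2 = 79
(a.b)^2 = (-53)^2 = 2809
|a|^2 * |b|^2 = 51 * 79 = 4029
Result = 2809 - 4029 = -1220


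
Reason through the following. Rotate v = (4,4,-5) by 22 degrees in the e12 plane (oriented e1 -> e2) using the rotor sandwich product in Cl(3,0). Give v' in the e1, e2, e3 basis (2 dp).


Rotor R = cos(11deg) - sin(11deg)*e12
Rotation angle theta = 2 * 11 = 22 degrees in the e12 plane (e1 -> e2).
The component perpendicular to the plane (e3) is invariant: v'_3 = v3 = -5.00
cos(22deg) = 0.9272, sin(22deg) = 0.3746
v'_1 = v1*cos(theta) - v2*sin(theta) = 4*0.9272 - 4*0.3746 = 2.21
v'_2 = v1*sin(theta) + v2*cos(theta) = 4*0.3746 + 4*0.9272 = 5.21
v' = 2.21*e1 + 5.21*e2 - 5.00*e3


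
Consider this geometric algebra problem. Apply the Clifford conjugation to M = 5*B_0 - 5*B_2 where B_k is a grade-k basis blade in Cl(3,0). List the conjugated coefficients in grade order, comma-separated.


Clifford conjugate sign for grade k: (-1)^(k(k+1)/2)
Grade 0: (-1)^(0*1/2) = (-1)^0 = 1, coeff 5 -> 5
Grade 2: (-1)^(2*3/2) = (-1)^3 = -1, coeff -5 -> 5
Conjugated coefficients: 5, 5


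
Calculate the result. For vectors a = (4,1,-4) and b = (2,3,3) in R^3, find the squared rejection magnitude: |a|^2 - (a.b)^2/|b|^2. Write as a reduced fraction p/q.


|a|^2 = 4^2 + 1^2 + (-4)^2 = 33
|b|^2 = 2^2 + 3^2 + 3^2 = 22
a . b = 4*2 + 1*3 + (-4)*3 = -1
(a.b)^2 = (-1)^2 = 1
|rej|^2 = 33 - 1/22
= (726 - 1)/22
= 725/22
In lowest terms: 725/22


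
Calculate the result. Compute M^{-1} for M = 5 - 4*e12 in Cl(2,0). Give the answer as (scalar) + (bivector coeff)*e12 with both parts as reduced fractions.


M = 5 - 4*e12, where e12^2 = -1.
Since M commutes with its reverse ~M = a - b*e12, M * ~M = a^2 - b^2*e12^2 = a^2 + b^2.
So M^{-1} = ~M / (a^2 + b^2) = (a - b*e12)/(a^2 + b^2).
a^2 + b^2 = 25 + 16 = 41
Scalar part = 5/41 = 5/41
Bivector coeff = 4/41 = 4/41
M^{-1} = 5/41 + 4/41*e12


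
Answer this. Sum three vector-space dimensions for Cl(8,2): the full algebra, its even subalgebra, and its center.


n = 8 + 2 = 10
Total dim = 2^10 = 1024
Even subalgebra dim = 2^9 = 512
n is even, so center dim = 1
Sum = 1024 + 512 + 1 = 1537


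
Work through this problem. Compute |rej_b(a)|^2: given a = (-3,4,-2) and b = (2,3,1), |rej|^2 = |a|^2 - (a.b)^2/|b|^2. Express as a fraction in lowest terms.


|a|^2 = (-3)^2 + 4^2 + (-2)^2 = 29
|b|^2 = 2^2 + 3^2 + 1^2 = 14
a . b = (-3)*2 + 4*3 + (-2)*1 = 4
(a.b)^2 = 4^2 = 16
|rej|^2 = 29 - 16/14
= (406 - 16)/14
= 390/14
In lowest terms: 195/7


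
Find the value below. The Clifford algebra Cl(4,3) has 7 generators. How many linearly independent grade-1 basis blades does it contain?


Number of grade-k basis blades in Cl(p,q) with n = p + q is C(n, k).
n = 4 + 3 = 7
C(7, 1) = 7! / (1! * 6!)
= 5040 / (1 * 720)
= 7


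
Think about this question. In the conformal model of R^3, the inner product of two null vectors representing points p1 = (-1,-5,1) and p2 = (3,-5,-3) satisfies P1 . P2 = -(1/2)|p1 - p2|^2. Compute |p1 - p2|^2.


p1 - p2 = (-4, 0, 4)
|p1 - p2|^2 = (-4)^2 + 0^2 + 4^2
= 16 + 0 + 16
= 32


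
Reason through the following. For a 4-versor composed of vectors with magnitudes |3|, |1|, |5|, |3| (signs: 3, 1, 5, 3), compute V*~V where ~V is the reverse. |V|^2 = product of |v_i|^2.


Each vector v_i has |v_i|^2 = s_i^2
Squared scales: 3^2 = 9, 1^2 = 1, 5^2 = 25, 3^2 = 9
|V|^2 = 9 * 1 * 25 * 9
= 2025


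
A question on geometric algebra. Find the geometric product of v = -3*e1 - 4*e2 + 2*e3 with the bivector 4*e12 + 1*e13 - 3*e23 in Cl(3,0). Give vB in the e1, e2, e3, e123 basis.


vB has grade-1 (vector) and grade-3 (trivector) parts: vB = (v _| B) + (v ^ B).
Vector part <vB>_1:
  e1: -v2*b12 - v3*b13 = -(-4)*(4) - (2)*(1) = 14
  e2: v1*b12 - v3*b23 = (-3)*(4) - (2)*(-3) = -6
  e3: v1*b13 + v2*b23 = (-3)*(1) + (-4)*(-3) = 9
Trivector part <vB>_3:
  e123: v1*b23 - v2*b13 + v3*b12 = (-3)*(-3) - (-4)*(1) + (2)*(4) = 21
vB = 14*e1 - 6*e2 + 9*e3 + 21*e123


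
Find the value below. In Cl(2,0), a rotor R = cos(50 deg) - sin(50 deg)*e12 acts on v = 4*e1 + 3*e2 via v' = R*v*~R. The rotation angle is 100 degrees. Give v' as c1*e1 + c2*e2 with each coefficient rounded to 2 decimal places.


Rotor R = cos(50deg) - sin(50deg)*e12
Rotation angle theta = 2 * 50 = 100 degrees
v' = R*v*~R rotates v by theta.
cos(100deg) = -0.1736, sin(100deg) = 0.9848
v'_1 = 4*cos(100deg) - 3*sin(100deg)
= 4*(-0.1736) - 3*0.9848
= -3.65
v'_2 = 4*sin(100deg) + 3*cos(100deg)
= 4*0.9848 + 3*(-0.1736)
= 3.42
v' = -3.65*e1 + 3.42*e2


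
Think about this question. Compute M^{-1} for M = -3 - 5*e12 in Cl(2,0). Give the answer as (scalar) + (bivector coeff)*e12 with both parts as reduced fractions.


M = -3 - 5*e12, where e12^2 = -1.
Since M commutes with its reverse ~M = a - b*e12, M * ~M = a^2 - b^2*e12^2 = a^2 + b^2.
So M^{-1} = ~M / (a^2 + b^2) = (a - b*e12)/(a^2 + b^2).
a^2 + b^2 = 9 + 25 = 34
Scalar part = -3/34 = -3/34
Bivector coeff = 5/34 = 5/34
M^{-1} = -3/34 + 5/34*e12


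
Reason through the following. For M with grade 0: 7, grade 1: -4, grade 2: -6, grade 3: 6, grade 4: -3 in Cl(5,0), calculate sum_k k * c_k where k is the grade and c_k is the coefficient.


Grade-weighted sum = sum of grade_k * coefficient_k
0*7 = 0
1*(-4) = -4
2*(-6) = -12
3*6 = 18
4*(-3) = -12
Total = 0 + (-4) + (-12) + 18 + (-12) = -10


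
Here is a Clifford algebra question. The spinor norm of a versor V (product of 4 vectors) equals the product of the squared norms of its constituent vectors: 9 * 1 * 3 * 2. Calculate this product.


Spinor norm N(V) = |v1|^2 * |v2|^2 * ... * |v4|^2
= 9 * 1 * 3 * 2
Running product: 9, 9, 27, 54
N(V) = 54


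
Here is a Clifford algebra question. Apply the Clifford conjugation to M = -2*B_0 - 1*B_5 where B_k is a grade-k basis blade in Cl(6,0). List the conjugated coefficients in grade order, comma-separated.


Clifford conjugate sign for grade k: (-1)^(k(k+1)/2)
Grade 0: (-1)^(0*1/2) = (-1)^0 = 1, coeff -2 -> -2
Grade 5: (-1)^(5*6/2) = (-1)^15 = -1, coeff -1 -> 1
Conjugated coefficients: -2, 1


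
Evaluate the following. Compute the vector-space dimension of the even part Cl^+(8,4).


Even subalgebra dimension = 2^(n-1)
n = 8 + 4 = 12
2^(12 - 1) = 2^11 = 2048
Verification: sum of C(12,k) for even k = 1 + 66 + 495 + 924 + 495 + 66 + 1 = 2048
Result = 2048


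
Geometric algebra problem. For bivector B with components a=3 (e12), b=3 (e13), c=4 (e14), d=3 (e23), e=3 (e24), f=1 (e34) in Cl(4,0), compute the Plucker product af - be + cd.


Plucker relation: af - be + cd
a*f = 3*1 = 3
b*e = 3*3 = 9
c*d = 4*3 = 12
af - be + cd = 3 - 9 + 12
= 6


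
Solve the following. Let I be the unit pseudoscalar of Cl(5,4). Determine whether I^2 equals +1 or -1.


The pseudoscalar I = e1...e_n (product of all n generators) of Cl(p,q) satisfies I^2 = (-1)^(q + n(n-1)/2).
p = 5, q = 4, n = p + q = 9
n(n-1)/2 = 9 * 8 / 2 = 36
Exponent = q + n(n-1)/2 = 4 + 36 = 40
I^2 = (-1)^40 = +1


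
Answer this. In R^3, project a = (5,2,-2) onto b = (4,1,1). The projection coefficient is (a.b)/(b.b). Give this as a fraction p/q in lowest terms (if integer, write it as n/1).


Projection coefficient = (a . b) / (b . b)
a . b = 5*4 + 2*1 + (-2)*1
= 20 + 2 + (-2) = 20
b . b = 4^2 + 1^2 + 1^2
= 16 + 1 + 1 = 18
Coefficient = 20/18
In lowest terms: 10/9


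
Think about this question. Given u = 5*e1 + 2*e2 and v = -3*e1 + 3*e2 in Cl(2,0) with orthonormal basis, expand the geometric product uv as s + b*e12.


Expand: (5*e1 + 2*e2)(-3*e1 + 3*e2)
= 5*(-3)*e1e1 + 5*3*e1e2 + 2*(-3)*e2e1 + 2*3*e2e2
Using e1^2 = e2^2 = 1, e2e1 = -e1e2:
Scalar part s = 5*(-3) + 2*3 = -15 + 6 = -9
Bivector part b = 5*3 - 2*(-3) = 15 - (-6) = 21
uv = -9 + 21*e12


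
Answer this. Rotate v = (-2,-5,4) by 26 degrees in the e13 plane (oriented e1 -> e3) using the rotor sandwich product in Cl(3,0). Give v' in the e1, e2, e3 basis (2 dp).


Rotor R = cos(13deg) - sin(13deg)*e13
Rotation angle theta = 2 * 13 = 26 degrees in the e13 plane (e1 -> e3).
The component perpendicular to the plane (e2) is invariant: v'_2 = v2 = -5.00
cos(26deg) = 0.8988, sin(26deg) = 0.4384
v'_1 = v1*cos(theta) - v3*sin(theta) = -2*0.8988 - 4*0.4384 = -3.55
v'_3 = v1*sin(theta) + v3*cos(theta) = -2*0.4384 + 4*0.8988 = 2.72
v' = -3.55*e1 - 5.00*e2 + 2.72*e3


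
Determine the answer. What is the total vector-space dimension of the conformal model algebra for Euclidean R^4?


The conformal model of R^4 uses Cl(5,1): the 4 Euclidean generators plus two extra orthogonal generators e+ (e+^2 = +1) and e- (e-^2 = -1), from which the null vectors e0, einf are built.
Number of generators m = 4 + 2 = 6.
dim Cl(p,q) = 2^m = 2^6 = 64


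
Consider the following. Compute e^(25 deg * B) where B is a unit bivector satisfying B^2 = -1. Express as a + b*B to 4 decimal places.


For a unit bivector B with B^2 = -1, the exponential series gives
e^(theta*B) = cos(theta) + sin(theta)*B (the GA analogue of Euler's formula).
theta = 25 degrees = 0.436332 rad
cos(25 deg) = 0.9063
sin(25 deg) = 0.4226
exp(theta*B) = 0.9063 + 0.4226*B


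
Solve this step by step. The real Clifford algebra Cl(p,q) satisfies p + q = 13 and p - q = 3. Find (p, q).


We need p + q = 13 and p - q = 3.
Adding: 2p = 13 + 3 = 16, so p = 8.
Then q = 13 - 8 = 5.
(p, q) = (8, 5)


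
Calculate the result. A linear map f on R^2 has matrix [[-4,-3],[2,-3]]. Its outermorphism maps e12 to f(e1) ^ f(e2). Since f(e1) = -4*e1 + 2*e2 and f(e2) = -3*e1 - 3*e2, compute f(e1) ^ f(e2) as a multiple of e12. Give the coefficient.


The outermorphism of a linear map f sends e1^e2 to f(e1)^f(e2).
f(e1) = -4*e1 + 2*e2
f(e2) = -3*e1 - 3*e2
f(e1) ^ f(e2) = (-4*e1 + 2*e2) ^ (-3*e1 - 3*e2)
= (-4)*(-3)*e12 + 2*(-3)*e21
= (12 - (-6))*e12
= 18*e12
Coefficient = 18


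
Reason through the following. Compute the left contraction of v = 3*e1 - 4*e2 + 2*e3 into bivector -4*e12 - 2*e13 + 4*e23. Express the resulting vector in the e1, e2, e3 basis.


Left contraction v _| B = <vB>_1 (grade-1 part of the geometric product vB).
Using e1_|e12 = e2, e2_|e12 = -e1, e1_|e13 = e3, e3_|e13 = -e1, e2_|e23 = e3, e3_|e23 = -e2:
e1 coeff: -v2*b12 - v3*b13 = -(-4)*(-4) - (2)*(-2) = -12
e2 coeff: v1*b12 - v3*b23 = (3)*(-4) - (2)*(4) = -20
e3 coeff: v1*b13 + v2*b23 = (3)*(-2) + (-4)*(4) = -22
v _| B = -12*e1 - 20*e2 - 22*e3


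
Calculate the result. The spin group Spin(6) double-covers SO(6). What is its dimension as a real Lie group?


Spin(n) double-covers SO(n); both have Lie algebra so(n) of dimension n(n-1)/2.
n = 6
n(n-1) = 6 * 5 = 30
dim Spin(6) = 30/2 = 15


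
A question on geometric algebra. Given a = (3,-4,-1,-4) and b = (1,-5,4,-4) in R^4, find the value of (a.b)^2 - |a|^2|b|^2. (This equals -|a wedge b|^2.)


a . b = 3*1 + (-4)*(-5) + (-1)*4 + (-4)*(-4)
= 3 + 20 + (-4) + 16 = 35
|a|^2 = 3^2 + (-4)^2 + (-1)^2 + (-4)^2 = 42
|b|^2 = 1^2 + (-5)^2 + 4^2 + (-4)^2 = 58
(a.b)^2 = 35^2 = 1225
|a|^2 * |b|^2 = 42 * 58 = 2436
Result = 1225 - 2436 = -1211


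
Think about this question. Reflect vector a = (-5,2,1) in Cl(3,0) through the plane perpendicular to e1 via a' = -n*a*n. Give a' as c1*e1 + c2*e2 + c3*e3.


Reflection formula: a' = -n*a*n, with n = e1 (unit vector, n^2 = 1).
For reflection through hyperplane perp to e1:
The component along e1 flips sign, others stay.
a = (-5, 2, 1)
a' = (5, 2, 1)
a' = 5*e1 + 2*e2 + 1*e3


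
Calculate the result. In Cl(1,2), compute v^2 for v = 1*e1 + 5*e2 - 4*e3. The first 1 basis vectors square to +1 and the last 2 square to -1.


v^2 = sum of c_i^2 * e_i^2
Positive signature terms (e_i^2 = +1): 1^2 = 1
Negative signature terms (e_j^2 = -1): 5^2 + (-4)^2 = 41
v^2 = 1 - 41 = -40


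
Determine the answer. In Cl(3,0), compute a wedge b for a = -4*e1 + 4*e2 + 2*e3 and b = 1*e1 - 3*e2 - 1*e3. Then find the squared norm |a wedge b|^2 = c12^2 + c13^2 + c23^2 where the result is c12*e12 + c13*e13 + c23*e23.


a wedge b = (a1*b2 - a2*b1)*e12 + (a1*b3 - a3*b1)*e13 + (a2*b3 - a3*b2)*e23
e12 coeff: (-4)*(-3) - 4*1 = 12 - 4 = 8
e13 coeff: (-4)*(-1) - 2*1 = 4 - 2 = 2
e23 coeff: 4*(-1) - 2*(-3) = -4 - (-6) = 2
|a wedge b|^2 = 8^2 + 2^2 + 2^2
= 64 + 4 + 4
= 72


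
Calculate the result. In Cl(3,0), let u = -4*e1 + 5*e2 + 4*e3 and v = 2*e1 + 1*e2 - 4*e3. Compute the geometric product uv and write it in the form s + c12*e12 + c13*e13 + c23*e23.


In Cl(3,0): e_i^2 = 1, e_ie_j = -e_je_i for i != j.
Scalar part = u . v = (-4)*2 + 5*1 + 4*(-4)
= -8 + 5 + (-16) = -19
e12 coeff = (-4)*1 - 5*2 = -4 - 10 = -14
e13 coeff = (-4)*(-4) - 4*2 = 16 - 8 = 8
e23 coeff = 5*(-4) - 4*1 = -20 - 4 = -24
uv = -19 - 14*e12 + 8*e13 - 24*e23


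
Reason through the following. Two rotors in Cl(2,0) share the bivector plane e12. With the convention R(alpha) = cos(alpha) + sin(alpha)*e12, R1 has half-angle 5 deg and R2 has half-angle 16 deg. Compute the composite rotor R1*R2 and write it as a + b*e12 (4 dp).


Same-plane rotors commute and their half-angles add:
R1*R2 = cos(a1 + a2) + sin(a1 + a2)*e12.
a1 + a2 = 5 + 16 = 21 deg
cos(21 deg) = 0.9336
sin(21 deg) = 0.3584
R1*R2 = 0.9336 + 0.3584*e12


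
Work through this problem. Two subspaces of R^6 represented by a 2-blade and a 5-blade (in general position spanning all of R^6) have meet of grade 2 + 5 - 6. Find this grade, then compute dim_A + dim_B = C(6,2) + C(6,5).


Meet grade = grade(A) + grade(B) - n
= 2 + 5 - 6 = 1
C(6,2) = 15
C(6,5) = 6
dim_A + dim_B = 15 + 6 = 21


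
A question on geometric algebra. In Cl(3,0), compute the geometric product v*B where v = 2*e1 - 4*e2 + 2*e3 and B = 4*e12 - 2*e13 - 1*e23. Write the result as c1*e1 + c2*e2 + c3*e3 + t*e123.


vB has grade-1 (vector) and grade-3 (trivector) parts: vB = (v _| B) + (v ^ B).
Vector part <vB>_1:
  e1: -v2*b12 - v3*b13 = -(-4)*(4) - (2)*(-2) = 20
  e2: v1*b12 - v3*b23 = (2)*(4) - (2)*(-1) = 10
  e3: v1*b13 + v2*b23 = (2)*(-2) + (-4)*(-1) = 0
Trivector part <vB>_3:
  e123: v1*b23 - v2*b13 + v3*b12 = (2)*(-1) - (-4)*(-2) + (2)*(4) = -2
vB = 20*e1 + 10*e2 + 0*e3 - 2*e123


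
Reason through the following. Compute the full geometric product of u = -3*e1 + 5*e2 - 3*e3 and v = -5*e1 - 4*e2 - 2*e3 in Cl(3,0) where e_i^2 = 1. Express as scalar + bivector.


In Cl(3,0): e_i^2 = 1, e_ie_j = -e_je_i for i != j.
Scalar part = u . v = (-3)*(-5) + 5*(-4) + (-3)*(-2)
= 15 + (-20) + 6 = 1
e12 coeff = (-3)*(-4) - 5*(-5) = 12 - (-25) = 37
e13 coeff = (-3)*(-2) - (-3)*(-5) = 6 - 15 = -9
e23 coeff = 5*(-2) - (-3)*(-4) = -10 - 12 = -22
uv = 1 + 37*e12 - 9*e13 - 22*e23


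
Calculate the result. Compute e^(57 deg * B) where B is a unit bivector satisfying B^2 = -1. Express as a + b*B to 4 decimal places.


For a unit bivector B with B^2 = -1, the exponential series gives
e^(theta*B) = cos(theta) + sin(theta)*B (the GA analogue of Euler's formula).
theta = 57 degrees = 0.994838 rad
cos(57 deg) = 0.5446
sin(57 deg) = 0.8387
exp(theta*B) = 0.5446 + 0.8387*B


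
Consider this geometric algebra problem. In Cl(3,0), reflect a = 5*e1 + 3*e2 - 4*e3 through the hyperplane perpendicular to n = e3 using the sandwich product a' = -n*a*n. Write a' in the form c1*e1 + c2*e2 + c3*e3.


Reflection formula: a' = -n*a*n, with n = e3 (unit vector, n^2 = 1).
For reflection through hyperplane perp to e3:
The component along e3 flips sign, others stay.
a = (5, 3, -4)
a' = (5, 3, 4)
a' = 5*e1 + 3*e2 + 4*e3


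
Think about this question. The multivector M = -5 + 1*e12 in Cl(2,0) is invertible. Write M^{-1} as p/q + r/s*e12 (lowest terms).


M = -5 + 1*e12, where e12^2 = -1.
Since M commutes with its reverse ~M = a - b*e12, M * ~M = a^2 - b^2*e12^2 = a^2 + b^2.
So M^{-1} = ~M / (a^2 + b^2) = (a - b*e12)/(a^2 + b^2).
a^2 + b^2 = 25 + 1 = 26
Scalar part = -5/26 = -5/26
Bivector coeff = -1/26 = -1/26
M^{-1} = -5/26 - 1/26*e12


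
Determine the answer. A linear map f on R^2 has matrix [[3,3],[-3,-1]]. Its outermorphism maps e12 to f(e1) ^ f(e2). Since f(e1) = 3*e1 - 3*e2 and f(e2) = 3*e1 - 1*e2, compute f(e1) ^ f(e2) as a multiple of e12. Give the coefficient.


The outermorphism of a linear map f sends e1^e2 to f(e1)^f(e2).
f(e1) = 3*e1 - 3*e2
f(e2) = 3*e1 - 1*e2
f(e1) ^ f(e2) = (3*e1 - 3*e2) ^ (3*e1 - 1*e2)
= 3*(-1)*e12 + (-3)*3*e21
= (-3 - (-9))*e12
= 6*e12
Coefficient = 6


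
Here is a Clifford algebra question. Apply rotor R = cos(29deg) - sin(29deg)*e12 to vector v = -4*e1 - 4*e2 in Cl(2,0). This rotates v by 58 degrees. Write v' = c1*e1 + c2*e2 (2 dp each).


Rotor R = cos(29deg) - sin(29deg)*e12
Rotation angle theta = 2 * 29 = 58 degrees
v' = R*v*~R rotates v by theta.
cos(58deg) = 0.5299, sin(58deg) = 0.8480
v'_1 = -4*cos(58deg) - (-4)*sin(58deg)
= -4*0.5299 - (-4)*0.8480
= 1.27
v'_2 = -4*sin(58deg) + (-4)*cos(58deg)
= -4*0.8480 + (-4)*0.5299
= -5.51
v' = 1.27*e1 - 5.51*e2


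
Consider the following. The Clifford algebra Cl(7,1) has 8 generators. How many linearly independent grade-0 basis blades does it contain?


Number of grade-k basis blades in Cl(p,q) with n = p + q is C(n, k).
n = 7 + 1 = 8
C(8, 0) = 8! / (0! * 8!)
= 40320 / (1 * 40320)
= 1


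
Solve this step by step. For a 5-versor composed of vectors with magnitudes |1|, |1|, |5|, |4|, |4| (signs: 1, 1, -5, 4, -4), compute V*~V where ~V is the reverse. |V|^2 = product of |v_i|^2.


Each vector v_i has |v_i|^2 = s_i^2
Squared scales: 1^2 = 1, 1^2 = 1, (-5)^2 = 25, 4^2 = 16, (-4)^2 = 16
|V|^2 = 1 * 1 * 25 * 16 * 16
= 6400


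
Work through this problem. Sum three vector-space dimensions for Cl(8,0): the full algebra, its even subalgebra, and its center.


n = 8 + 0 = 8
Total dim = 2^8 = 256
Even subalgebra dim = 2^7 = 128
n is even, so center dim = 1
Sum = 256 + 128 + 1 = 385


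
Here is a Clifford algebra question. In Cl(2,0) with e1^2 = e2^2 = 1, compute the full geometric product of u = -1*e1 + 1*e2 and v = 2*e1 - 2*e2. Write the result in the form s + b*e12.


Expand: (-1*e1 + 1*e2)(2*e1 - 2*e2)
= (-1)*2*e1e1 + (-1)*(-2)*e1e2 + 1*2*e2e1 + 1*(-2)*e2e2
Using e1^2 = e2^2 = 1, e2e1 = -e1e2:
Scalar part s = (-1)*2 + 1*(-2) = -2 + (-2) = -4
Bivector part b = (-1)*(-2) - 1*2 = 2 - 2 = 0
uv = -4 + 0*e12


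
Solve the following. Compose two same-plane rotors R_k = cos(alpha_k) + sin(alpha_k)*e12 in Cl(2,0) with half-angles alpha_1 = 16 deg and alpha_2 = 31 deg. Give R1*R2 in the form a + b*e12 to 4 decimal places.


Same-plane rotors commute and their half-angles add:
R1*R2 = cos(a1 + a2) + sin(a1 + a2)*e12.
a1 + a2 = 16 + 31 = 47 deg
cos(47 deg) = 0.6820
sin(47 deg) = 0.7314
R1*R2 = 0.6820 + 0.7314*e12


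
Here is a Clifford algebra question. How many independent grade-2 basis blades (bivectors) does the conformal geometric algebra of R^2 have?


The conformal model of R^2 uses Cl(3,1) with m = 2 + 2 = 4 generators.
Number of grade-2 blades = C(m, 2) = C(4, 2)
= 4*3/2 = 6


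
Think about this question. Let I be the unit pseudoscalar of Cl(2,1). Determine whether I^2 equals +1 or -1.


The pseudoscalar I = e1...e_n (product of all n generators) of Cl(p,q) satisfies I^2 = (-1)^(q + n(n-1)/2).
p = 2, q = 1, n = p + q = 3
n(n-1)/2 = 3 * 2 / 2 = 3
Exponent = q + n(n-1)/2 = 1 + 3 = 4
I^2 = (-1)^4 = +1


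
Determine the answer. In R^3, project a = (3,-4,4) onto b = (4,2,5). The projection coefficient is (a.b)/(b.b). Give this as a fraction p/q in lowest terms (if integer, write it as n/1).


Projection coefficient = (a . b) / (b . b)
a . b = 3*4 + (-4)*2 + 4*5
= 12 + (-8) + 20 = 24
b . b = 4^2 + 2^2 + 5^2
= 16 + 4 + 25 = 45
Coefficient = 24/45
In lowest terms: 8/15


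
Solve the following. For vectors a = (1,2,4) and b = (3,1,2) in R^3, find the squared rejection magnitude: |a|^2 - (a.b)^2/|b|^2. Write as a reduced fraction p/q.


|a|^2 = 1^2 + 2^2 + 4^2 = 21
|b|^2 = 3^2 + 1^2 + 2^2 = 14
a . b = 1*3 + 2*1 + 4*2 = 13
(a.b)^2 = 13^2 = 169
|rej|^2 = 21 - 169/14
= (294 - 169)/14
= 125/14
In lowest terms: 125/14
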